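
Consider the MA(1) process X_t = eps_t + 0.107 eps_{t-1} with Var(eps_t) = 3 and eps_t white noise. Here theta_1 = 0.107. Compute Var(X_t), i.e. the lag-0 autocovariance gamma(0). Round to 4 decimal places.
\gamma(0) = 3.0343

For an MA(q) process X_t = eps_t + sum_i theta_i eps_{t-i} with
Var(eps_t) = sigma^2, the variance is
  gamma(0) = sigma^2 * (1 + sum_i theta_i^2).
  sum_i theta_i^2 = (0.107)^2 = 0.011449.
  gamma(0) = 3 * (1 + 0.011449) = 3 * 1.011449 = 3.034347, which rounds to 3.0343.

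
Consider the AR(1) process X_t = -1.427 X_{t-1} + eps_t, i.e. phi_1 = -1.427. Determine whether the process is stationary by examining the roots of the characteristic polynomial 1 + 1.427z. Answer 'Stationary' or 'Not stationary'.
\text{Not stationary}

The AR(p) characteristic polynomial is P(z) = 1 + 1.427z.
Stationarity requires all roots to lie outside the unit circle, i.e. |z| > 1 for every root.
This is linear in z: 1 + (1.427) z = 0  =>  z = -1/(1.427) = -0.700771,  |z| = 0.700771.
Moduli of all roots: 0.7008.
All moduli strictly greater than 1? No.
Verdict: Not stationary.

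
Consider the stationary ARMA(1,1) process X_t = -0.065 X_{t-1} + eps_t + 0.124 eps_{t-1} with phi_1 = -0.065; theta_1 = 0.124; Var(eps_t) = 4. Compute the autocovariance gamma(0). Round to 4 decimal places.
\gamma(0) = 4.0140

Multiply the model equation by X_{t-k} and take expectations. With theta_0 = psi_0 = 1 and psi_j the MA(infinity) weights, this gives
  gamma(k) - sum_i phi_i gamma(k-i) = c_k,
  c_k = sigma^2 * sum_{j=k..q} theta_j psi_{j-k}   (c_k = 0 for k > q),
using gamma(-m) = gamma(m).
psi-weights needed (psi_j = theta_j + sum_i phi_i psi_{j-i}):
  psi_1 = theta_1 + phi_1 = 0.124 + (-0.065) = 0.059
Right-hand sides:
  c_0 = sigma^2 (1 + theta_1 psi_1) = 4 * (1 + (0.124)(0.059)) = 4 * 1.007316 = 4.029264
  c_1 = sigma^2 theta_1 = 4 * (0.124) = 0.496
  c_2 = 0
Equations for k = 0 and k = 1 (AR order 1):
  gamma(0) = phi_1 gamma(1) + c_0
  gamma(1) = phi_1 gamma(0) + c_1
Substituting the second into the first: gamma(0) (1 - phi_1^2) = c_0 + phi_1 c_1, so
  gamma(0) = (c_0 + phi_1 c_1) / (1 - phi_1^2) = (4.029264 + (-0.065)(0.496)) / (1 - (-0.065)^2) = 3.997024 / 0.995775 = 4.013983.
Therefore gamma(0) = 4.0140 (to 4 decimal places).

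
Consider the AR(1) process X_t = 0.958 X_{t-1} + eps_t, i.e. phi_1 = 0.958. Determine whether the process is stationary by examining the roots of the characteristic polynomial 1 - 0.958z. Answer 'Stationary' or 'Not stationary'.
\text{Stationary}

The AR(p) characteristic polynomial is P(z) = 1 - 0.958z.
Stationarity requires all roots to lie outside the unit circle, i.e. |z| > 1 for every root.
This is linear in z: 1 + (-0.958) z = 0  =>  z = -1/(-0.958) = 1.043841,  |z| = 1.043841.
Moduli of all roots: 1.0438.
All moduli strictly greater than 1? Yes.
Verdict: Stationary.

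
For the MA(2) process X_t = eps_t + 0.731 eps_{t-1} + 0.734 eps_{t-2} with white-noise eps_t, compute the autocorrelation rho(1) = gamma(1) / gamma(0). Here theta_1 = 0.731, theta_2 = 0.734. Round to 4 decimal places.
\rho(1) = 0.6114

For an MA(q) process with theta_0 = 1, the autocovariance is
  gamma(k) = sigma^2 * sum_{i=0..q-k} theta_i * theta_{i+k},
and rho(k) = gamma(k) / gamma(0). Sigma^2 cancels.
  numerator   = (1)*(0.731) + (0.731)*(0.734) = 1.267554.
  denominator = (1)^2 + (0.731)^2 + (0.734)^2 = 2.073117.
  rho(1) = 1.267554 / 2.073117 = 0.6114.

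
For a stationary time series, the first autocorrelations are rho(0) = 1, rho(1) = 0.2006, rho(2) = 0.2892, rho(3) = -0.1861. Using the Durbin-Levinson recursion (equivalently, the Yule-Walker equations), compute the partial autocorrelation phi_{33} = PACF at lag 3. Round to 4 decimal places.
\phi_{33} = -0.3140

The PACF at lag k is phi_{kk}, the last component of the solution
to the Yule-Walker system G_k phi = r_k where
  (G_k)_{ij} = rho(|i - j|), (r_k)_i = rho(i), i,j = 1..k.
Equivalently, Durbin-Levinson gives phi_{kk} iteratively:
  phi_{11} = rho(1)
  phi_{kk} = [rho(k) - sum_{j=1..k-1} phi_{k-1,j} rho(k-j)]
            / [1 - sum_{j=1..k-1} phi_{k-1,j} rho(j)],
  phi_{k,j} = phi_{k-1,j} - phi_{kk} phi_{k-1,k-j},  j = 1..k-1.
Step k = 1:
  phi_11 = rho(1) = 0.2006.
Step k = 2:
  phi_22 = [rho(2) - phi_11 rho(1)] / [1 - phi_11 rho(1)] = [0.2892 - (0.2006)(0.2006)] / [1 - (0.2006)(0.2006)]
         = 0.24895964 / 0.95975964 = 0.259398.
  Update: phi_21 = phi_11 - phi_22 phi_11 = 0.2006 - (0.259398)(0.2006) = 0.148565.
Step k = 3:
  phi_33 = [rho(3) - phi_21 rho(2) - phi_22 rho(1)] / [1 - phi_21 rho(1) - phi_22 rho(2)]
    numerator   = -0.1861 - (0.148565)(0.2892) - (0.259398)(0.2006) = -0.28110015
    denominator = 1 - (0.148565)(0.2006) - (0.259398)(0.2892) = 0.89518003
  phi_33 = -0.28110015 / 0.89518003 = -0.314.
Therefore phi_{33} = -0.3140.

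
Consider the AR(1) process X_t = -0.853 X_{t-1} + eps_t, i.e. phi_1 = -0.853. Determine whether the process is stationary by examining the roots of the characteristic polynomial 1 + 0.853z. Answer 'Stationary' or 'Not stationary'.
\text{Stationary}

The AR(p) characteristic polynomial is P(z) = 1 + 0.853z.
Stationarity requires all roots to lie outside the unit circle, i.e. |z| > 1 for every root.
This is linear in z: 1 + (0.853) z = 0  =>  z = -1/(0.853) = -1.172333,  |z| = 1.172333.
Moduli of all roots: 1.1723.
All moduli strictly greater than 1? Yes.
Verdict: Stationary.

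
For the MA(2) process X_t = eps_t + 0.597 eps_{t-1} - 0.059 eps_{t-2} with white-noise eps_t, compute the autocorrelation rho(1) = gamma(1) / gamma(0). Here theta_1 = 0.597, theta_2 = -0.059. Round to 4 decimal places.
\rho(1) = 0.4131

For an MA(q) process with theta_0 = 1, the autocovariance is
  gamma(k) = sigma^2 * sum_{i=0..q-k} theta_i * theta_{i+k},
and rho(k) = gamma(k) / gamma(0). Sigma^2 cancels.
  numerator   = (1)*(0.597) + (0.597)*(-0.059) = 0.561777.
  denominator = (1)^2 + (0.597)^2 + (-0.059)^2 = 1.35989.
  rho(1) = 0.561777 / 1.35989 = 0.4131.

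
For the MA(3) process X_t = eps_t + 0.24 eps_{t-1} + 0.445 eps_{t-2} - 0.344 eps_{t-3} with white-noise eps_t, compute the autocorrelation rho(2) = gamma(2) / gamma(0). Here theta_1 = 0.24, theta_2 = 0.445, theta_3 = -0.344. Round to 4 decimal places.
\rho(2) = 0.2638

For an MA(q) process with theta_0 = 1, the autocovariance is
  gamma(k) = sigma^2 * sum_{i=0..q-k} theta_i * theta_{i+k},
and rho(k) = gamma(k) / gamma(0). Sigma^2 cancels.
  numerator   = (1)*(0.445) + (0.24)*(-0.344) = 0.36244.
  denominator = (1)^2 + (0.24)^2 + (0.445)^2 + (-0.344)^2 = 1.373961.
  rho(2) = 0.36244 / 1.373961 = 0.2638.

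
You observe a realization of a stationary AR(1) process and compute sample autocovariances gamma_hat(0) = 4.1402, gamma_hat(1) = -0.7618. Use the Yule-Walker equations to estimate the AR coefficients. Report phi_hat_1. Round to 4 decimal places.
\hat\phi_{1} = -0.1840

The Yule-Walker equations for an AR(p) process read, in matrix form,
  Gamma_p phi = r_p,   with   (Gamma_p)_{ij} = gamma(|i - j|),
                       (r_p)_i = gamma(i),   i,j = 1..p.
Substitute the sample gammas (Toeplitz matrix and right-hand side of size 1):
  Gamma_p = [[4.1402]]
  r_p     = [-0.7618]
With p = 1 this is the single equation gamma(0) phi_1 = gamma(1):
  phi_hat_1 = gamma(1) / gamma(0) = -0.7618 / 4.1402 = -0.1840.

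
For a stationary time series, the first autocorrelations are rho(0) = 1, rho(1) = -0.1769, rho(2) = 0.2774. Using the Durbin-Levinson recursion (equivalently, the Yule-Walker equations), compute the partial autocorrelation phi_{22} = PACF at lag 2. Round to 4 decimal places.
\phi_{22} = 0.2541

The PACF at lag k is phi_{kk}, the last component of the solution
to the Yule-Walker system G_k phi = r_k where
  (G_k)_{ij} = rho(|i - j|), (r_k)_i = rho(i), i,j = 1..k.
Equivalently, Durbin-Levinson gives phi_{kk} iteratively:
  phi_{11} = rho(1)
  phi_{kk} = [rho(k) - sum_{j=1..k-1} phi_{k-1,j} rho(k-j)]
            / [1 - sum_{j=1..k-1} phi_{k-1,j} rho(j)],
  phi_{k,j} = phi_{k-1,j} - phi_{kk} phi_{k-1,k-j},  j = 1..k-1.
Step k = 1:
  phi_11 = rho(1) = -0.1769.
Step k = 2:
  phi_22 = [rho(2) - phi_11 rho(1)] / [1 - phi_11 rho(1)] = [0.2774 - (-0.1769)(-0.1769)] / [1 - (-0.1769)(-0.1769)]
         = 0.24610639 / 0.96870639 = 0.2541.
Therefore phi_{22} = 0.2541.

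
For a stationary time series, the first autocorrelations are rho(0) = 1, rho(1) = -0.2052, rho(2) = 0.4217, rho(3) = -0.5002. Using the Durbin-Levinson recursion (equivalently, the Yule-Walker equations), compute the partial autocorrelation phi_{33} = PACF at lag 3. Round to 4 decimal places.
\phi_{33} = -0.4541

The PACF at lag k is phi_{kk}, the last component of the solution
to the Yule-Walker system G_k phi = r_k where
  (G_k)_{ij} = rho(|i - j|), (r_k)_i = rho(i), i,j = 1..k.
Equivalently, Durbin-Levinson gives phi_{kk} iteratively:
  phi_{11} = rho(1)
  phi_{kk} = [rho(k) - sum_{j=1..k-1} phi_{k-1,j} rho(k-j)]
            / [1 - sum_{j=1..k-1} phi_{k-1,j} rho(j)],
  phi_{k,j} = phi_{k-1,j} - phi_{kk} phi_{k-1,k-j},  j = 1..k-1.
Step k = 1:
  phi_11 = rho(1) = -0.2052.
Step k = 2:
  phi_22 = [rho(2) - phi_11 rho(1)] / [1 - phi_11 rho(1)] = [0.4217 - (-0.2052)(-0.2052)] / [1 - (-0.2052)(-0.2052)]
         = 0.37959296 / 0.95789296 = 0.396279.
  Update: phi_21 = phi_11 - phi_22 phi_11 = -0.2052 - (0.396279)(-0.2052) = -0.123884.
Step k = 3:
  phi_33 = [rho(3) - phi_21 rho(2) - phi_22 rho(1)] / [1 - phi_21 rho(1) - phi_22 rho(2)]
    numerator   = -0.5002 - (-0.123884)(0.4217) - (0.396279)(-0.2052) = -0.36664184
    denominator = 1 - (-0.123884)(-0.2052) - (0.396279)(0.4217) = 0.8074682
  phi_33 = -0.36664184 / 0.8074682 = -0.4541.
Therefore phi_{33} = -0.4541.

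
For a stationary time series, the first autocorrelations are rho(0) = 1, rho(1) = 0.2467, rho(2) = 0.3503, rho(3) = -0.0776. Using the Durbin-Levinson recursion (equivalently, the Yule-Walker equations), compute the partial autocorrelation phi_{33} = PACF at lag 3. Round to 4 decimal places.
\phi_{33} = -0.2511

The PACF at lag k is phi_{kk}, the last component of the solution
to the Yule-Walker system G_k phi = r_k where
  (G_k)_{ij} = rho(|i - j|), (r_k)_i = rho(i), i,j = 1..k.
Equivalently, Durbin-Levinson gives phi_{kk} iteratively:
  phi_{11} = rho(1)
  phi_{kk} = [rho(k) - sum_{j=1..k-1} phi_{k-1,j} rho(k-j)]
            / [1 - sum_{j=1..k-1} phi_{k-1,j} rho(j)],
  phi_{k,j} = phi_{k-1,j} - phi_{kk} phi_{k-1,k-j},  j = 1..k-1.
Step k = 1:
  phi_11 = rho(1) = 0.2467.
Step k = 2:
  phi_22 = [rho(2) - phi_11 rho(1)] / [1 - phi_11 rho(1)] = [0.3503 - (0.2467)(0.2467)] / [1 - (0.2467)(0.2467)]
         = 0.28943911 / 0.93913911 = 0.308196.
  Update: phi_21 = phi_11 - phi_22 phi_11 = 0.2467 - (0.308196)(0.2467) = 0.170668.
Step k = 3:
  phi_33 = [rho(3) - phi_21 rho(2) - phi_22 rho(1)] / [1 - phi_21 rho(1) - phi_22 rho(2)]
    numerator   = -0.0776 - (0.170668)(0.3503) - (0.308196)(0.2467) = -0.213417
    denominator = 1 - (0.170668)(0.2467) - (0.308196)(0.3503) = 0.84993507
  phi_33 = -0.213417 / 0.84993507 = -0.2511.
Therefore phi_{33} = -0.2511.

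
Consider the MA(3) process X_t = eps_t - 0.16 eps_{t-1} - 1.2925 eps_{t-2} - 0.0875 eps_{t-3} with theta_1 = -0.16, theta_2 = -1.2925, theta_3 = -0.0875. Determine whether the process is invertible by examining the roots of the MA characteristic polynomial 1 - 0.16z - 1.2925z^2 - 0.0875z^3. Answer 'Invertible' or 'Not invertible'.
\text{Not invertible}

The MA(q) characteristic polynomial is P(z) = 1 - 0.16z - 1.2925z^2 - 0.0875z^3.
Invertibility requires all roots to lie outside the unit circle, i.e. |z| > 1 for every root.
Degree 3: look for a simple real root z0 first, then factor out (1 - z/z0) and solve the remaining quadratic.
Testing z0 = 0.8: P(0.8) = 1 + (-0.16)(0.8) + (-1.2925)(0.8)^2 + (-0.0875)(0.8)^3
  = 1 + (-0.128) + (-0.8272) + (-0.0448) = 0.  So z_0 = 0.8 is a root, |z_0| = 0.8.
Divide out the factor (1 - 1.25 z) = (1 - z/z0) (since 1/z0 = 1.25):
  P(z) = (1 - 1.25 z)(1 + (1.09) z + (0.07) z^2)
  [check: z-coef 1.09 - (1.25) = -0.16; z^2-coef 0.07 - (1.25)(1.09) = -1.2925; z^3-coef -(1.25)(0.07) = -0.0875.]
Remaining roots from the quadratic factor 1 + (1.09) z + (0.07) z^2:
  Set 1 + (1.09) z + (0.07) z^2 = 0, i.e. a z^2 + b z + c = 0 with a = 0.07, b = 1.09, c = 1.
  Discriminant D = b^2 - 4ac = (1.09)^2 - 4*(0.07)*1 = 1.1881 - (0.28) = 0.9081.
  D >= 0, so the roots are real: z = (-b +/- sqrt(D)) / (2a) = (-1.09 +/- 0.952943) / (0.14).
    z_1 = (-1.09 + 0.952943) / (0.14) = -0.979,   |z_1| = 0.979.
    z_2 = (-1.09 - 0.952943) / (0.14) = -14.5924,   |z_2| = 14.5924.
Moduli of all roots: 0.8000, 0.9790, 14.5924.
All moduli strictly greater than 1? No.
Verdict: Not invertible.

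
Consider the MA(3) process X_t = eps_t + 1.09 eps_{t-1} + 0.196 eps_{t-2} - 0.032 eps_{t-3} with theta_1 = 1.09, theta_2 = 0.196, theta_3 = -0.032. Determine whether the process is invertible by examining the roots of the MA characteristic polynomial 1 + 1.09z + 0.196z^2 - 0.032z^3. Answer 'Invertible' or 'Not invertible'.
\text{Invertible}

The MA(q) characteristic polynomial is P(z) = 1 + 1.09z + 0.196z^2 - 0.032z^3.
Invertibility requires all roots to lie outside the unit circle, i.e. |z| > 1 for every root.
Degree 3: look for a simple real root z0 first, then factor out (1 - z/z0) and solve the remaining quadratic.
Testing z0 = -2.5: P(-2.5) = 1 + (1.09)(-2.5) + (0.196)(-2.5)^2 + (-0.032)(-2.5)^3
  = 1 + (-2.725) + (1.225) + (0.5) = 0.  So z_0 = -2.5 is a root, |z_0| = 2.5.
Divide out the factor (1 + 0.4 z) = (1 - z/z0) (since 1/z0 = -0.4):
  P(z) = (1 + 0.4 z)(1 + (0.69) z + (-0.08) z^2)
  [check: z-coef 0.69 - (-0.4) = 1.09; z^2-coef -0.08 - (-0.4)(0.69) = 0.196; z^3-coef -(-0.4)(-0.08) = -0.032.]
Remaining roots from the quadratic factor 1 + (0.69) z + (-0.08) z^2:
  Set 1 + (0.69) z + (-0.08) z^2 = 0, i.e. a z^2 + b z + c = 0 with a = -0.08, b = 0.69, c = 1.
  Discriminant D = b^2 - 4ac = (0.69)^2 - 4*(-0.08)*1 = 0.4761 - (-0.32) = 0.7961.
  D >= 0, so the roots are real: z = (-b +/- sqrt(D)) / (2a) = (-0.69 +/- 0.892244) / (-0.16).
    z_1 = (-0.69 + 0.892244) / (-0.16) = -1.264,   |z_1| = 1.264.
    z_2 = (-0.69 - 0.892244) / (-0.16) = 9.889,   |z_2| = 9.889.
Moduli of all roots: 2.5000, 1.2640, 9.8890.
All moduli strictly greater than 1? Yes.
Verdict: Invertible.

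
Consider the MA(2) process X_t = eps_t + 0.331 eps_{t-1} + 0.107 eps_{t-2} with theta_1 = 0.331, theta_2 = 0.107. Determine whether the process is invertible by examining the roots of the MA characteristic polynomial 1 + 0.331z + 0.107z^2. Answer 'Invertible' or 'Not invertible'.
\text{Invertible}

The MA(q) characteristic polynomial is P(z) = 1 + 0.331z + 0.107z^2.
Invertibility requires all roots to lie outside the unit circle, i.e. |z| > 1 for every root.
Set 1 + (0.331) z + (0.107) z^2 = 0, i.e. a z^2 + b z + c = 0 with a = 0.107, b = 0.331, c = 1.
Discriminant D = b^2 - 4ac = (0.331)^2 - 4*(0.107)*1 = 0.109561 - (0.428) = -0.318439.
D < 0, so the roots are the complex-conjugate pair z = (-b +/- i sqrt(-D)) / (2a) = -1.5467 +/- 2.6369i.
For a conjugate pair |z|^2 = z * conj(z) = (product of roots) = c/a = 1/(0.107) = 9.345794, so |z| = sqrt(9.345794) = 3.0571 for both roots.
Moduli of all roots: 3.0571, 3.0571.
All moduli strictly greater than 1? Yes.
Verdict: Invertible.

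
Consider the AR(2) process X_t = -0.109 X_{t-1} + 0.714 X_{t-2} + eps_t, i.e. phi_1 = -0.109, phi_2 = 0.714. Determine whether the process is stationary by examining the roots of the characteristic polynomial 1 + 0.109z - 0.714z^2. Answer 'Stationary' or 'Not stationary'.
\text{Stationary}

The AR(p) characteristic polynomial is P(z) = 1 + 0.109z - 0.714z^2.
Stationarity requires all roots to lie outside the unit circle, i.e. |z| > 1 for every root.
Set 1 + (0.109) z + (-0.714) z^2 = 0, i.e. a z^2 + b z + c = 0 with a = -0.714, b = 0.109, c = 1.
Discriminant D = b^2 - 4ac = (0.109)^2 - 4*(-0.714)*1 = 0.011881 - (-2.856) = 2.867881.
D >= 0, so the roots are real: z = (-b +/- sqrt(D)) / (2a) = (-0.109 +/- 1.693482) / (-1.428).
  z_1 = (-0.109 + 1.693482) / (-1.428) = -1.1096,   |z_1| = 1.1096.
  z_2 = (-0.109 - 1.693482) / (-1.428) = 1.2622,   |z_2| = 1.2622.
Moduli of all roots: 1.1096, 1.2622.
All moduli strictly greater than 1? Yes.
Verdict: Stationary.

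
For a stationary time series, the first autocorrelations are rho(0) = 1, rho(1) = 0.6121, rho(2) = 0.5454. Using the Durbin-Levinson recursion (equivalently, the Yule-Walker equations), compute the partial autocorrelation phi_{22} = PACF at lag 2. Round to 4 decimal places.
\phi_{22} = 0.2730

The PACF at lag k is phi_{kk}, the last component of the solution
to the Yule-Walker system G_k phi = r_k where
  (G_k)_{ij} = rho(|i - j|), (r_k)_i = rho(i), i,j = 1..k.
Equivalently, Durbin-Levinson gives phi_{kk} iteratively:
  phi_{11} = rho(1)
  phi_{kk} = [rho(k) - sum_{j=1..k-1} phi_{k-1,j} rho(k-j)]
            / [1 - sum_{j=1..k-1} phi_{k-1,j} rho(j)],
  phi_{k,j} = phi_{k-1,j} - phi_{kk} phi_{k-1,k-j},  j = 1..k-1.
Step k = 1:
  phi_11 = rho(1) = 0.6121.
Step k = 2:
  phi_22 = [rho(2) - phi_11 rho(1)] / [1 - phi_11 rho(1)] = [0.5454 - (0.6121)(0.6121)] / [1 - (0.6121)(0.6121)]
         = 0.17073359 / 0.62533359 = 0.273.
Therefore phi_{22} = 0.2730.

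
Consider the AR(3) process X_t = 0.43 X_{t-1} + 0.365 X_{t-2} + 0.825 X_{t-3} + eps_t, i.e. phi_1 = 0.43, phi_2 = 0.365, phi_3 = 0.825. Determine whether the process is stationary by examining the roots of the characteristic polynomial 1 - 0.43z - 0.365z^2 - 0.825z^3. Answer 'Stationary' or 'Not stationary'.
\text{Not stationary}

The AR(p) characteristic polynomial is P(z) = 1 - 0.43z - 0.365z^2 - 0.825z^3.
Stationarity requires all roots to lie outside the unit circle, i.e. |z| > 1 for every root.
Degree 3: look for a simple real root z0 first, then factor out (1 - z/z0) and solve the remaining quadratic.
Testing z0 = 0.8: P(0.8) = 1 + (-0.43)(0.8) + (-0.365)(0.8)^2 + (-0.825)(0.8)^3
  = 1 + (-0.344) + (-0.2336) + (-0.4224) = 0.  So z_0 = 0.8 is a root, |z_0| = 0.8.
Divide out the factor (1 - 1.25 z) = (1 - z/z0) (since 1/z0 = 1.25):
  P(z) = (1 - 1.25 z)(1 + (0.82) z + (0.66) z^2)
  [check: z-coef 0.82 - (1.25) = -0.43; z^2-coef 0.66 - (1.25)(0.82) = -0.365; z^3-coef -(1.25)(0.66) = -0.825.]
Remaining roots from the quadratic factor 1 + (0.82) z + (0.66) z^2:
  Set 1 + (0.82) z + (0.66) z^2 = 0, i.e. a z^2 + b z + c = 0 with a = 0.66, b = 0.82, c = 1.
  Discriminant D = b^2 - 4ac = (0.82)^2 - 4*(0.66)*1 = 0.6724 - (2.64) = -1.9676.
  D < 0, so the roots are the complex-conjugate pair z = (-b +/- i sqrt(-D)) / (2a) = -0.6212 +/- 1.0627i.
  For a conjugate pair |z|^2 = z * conj(z) = (product of roots) = c/a = 1/(0.66) = 1.515152, so |z| = sqrt(1.515152) = 1.2309 for both roots.
Moduli of all roots: 0.8000, 1.2309, 1.2309.
All moduli strictly greater than 1? No.
Verdict: Not stationary.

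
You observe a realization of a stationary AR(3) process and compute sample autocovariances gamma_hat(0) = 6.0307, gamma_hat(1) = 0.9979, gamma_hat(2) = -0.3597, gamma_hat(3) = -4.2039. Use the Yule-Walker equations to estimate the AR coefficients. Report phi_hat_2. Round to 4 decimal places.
\hat\phi_{2} = 0.0360

The Yule-Walker equations for an AR(p) process read, in matrix form,
  Gamma_p phi = r_p,   with   (Gamma_p)_{ij} = gamma(|i - j|),
                       (r_p)_i = gamma(i),   i,j = 1..p.
Substitute the sample gammas (Toeplitz matrix and right-hand side of size 3):
  Gamma_p = [[6.0307, 0.9979, -0.3597], [0.9979, 6.0307, 0.9979], [-0.3597, 0.9979, 6.0307]]
  r_p     = [0.9979, -0.3597, -4.2039]
Written out (R1..R3):
  (R1) 6.0307 phi_1 + 0.9979 phi_2 - 0.3597 phi_3 = 0.9979
  (R2) 0.9979 phi_1 + 6.0307 phi_2 + 0.9979 phi_3 = -0.3597
  (R3) -0.3597 phi_1 + 0.9979 phi_2 + 6.0307 phi_3 = -4.2039
Gaussian elimination:
  R2 <- R2 - (0.9979/6.0307) R1 = R2 - (0.16547) R1:  5.865577 phi_2 + 1.05742 phi_3 = -0.524823
  R3 <- R3 - (-0.3597/6.0307) R1 = R3 - (-0.059645) R1:  1.05742 phi_2 + 6.009246 phi_3 = -4.14438
  R3 <- R3 - (1.05742/5.865577) R2 = R3 - (0.180275) R2:  5.818619 phi_3 = -4.049768
Back-substitution:
  phi_hat_3 = -4.049768 / 5.818619 = -0.696002
  phi_hat_2 = (-0.524823 - (1.05742)(-0.696002)) / 5.865577 = 0.035997
  phi_hat_1 = (0.9979 - (0.9979)(0.035997) - (-0.3597)(-0.696002)) / 6.0307 = 0.118001
So phi_hat = [0.1180, 0.0360, -0.6960].
Therefore phi_hat_2 = 0.0360.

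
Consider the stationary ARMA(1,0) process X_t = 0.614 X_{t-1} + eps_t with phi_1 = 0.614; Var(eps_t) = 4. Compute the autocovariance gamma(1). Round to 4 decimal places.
\gamma(1) = 3.9422

Multiply the model equation by X_{t-k} and take expectations. With theta_0 = psi_0 = 1 and psi_j the MA(infinity) weights, this gives
  gamma(k) - sum_i phi_i gamma(k-i) = c_k,
  c_k = sigma^2 * sum_{j=k..q} theta_j psi_{j-k}   (c_k = 0 for k > q),
using gamma(-m) = gamma(m).
Pure AR (q = 0): c_0 = sigma^2 = 4, c_k = 0 for k >= 1.
Equations for k = 0 and k = 1 (AR order 1):
  gamma(0) = phi_1 gamma(1) + c_0
  gamma(1) = phi_1 gamma(0) + c_1
Substituting the second into the first: gamma(0) (1 - phi_1^2) = c_0 + phi_1 c_1, so
  gamma(0) = c_0 / (1 - phi_1^2) = 4 / (1 - (0.614)^2) = 4 / 0.623004 = 6.420505.
  gamma(1) = phi_1 gamma(0) = (0.614)(6.420505) = 3.94219.
Therefore gamma(1) = 3.9422 (to 4 decimal places).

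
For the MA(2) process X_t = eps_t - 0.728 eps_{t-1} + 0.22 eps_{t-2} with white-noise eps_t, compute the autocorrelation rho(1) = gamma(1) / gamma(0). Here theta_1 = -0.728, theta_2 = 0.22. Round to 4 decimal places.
\rho(1) = -0.5627

For an MA(q) process with theta_0 = 1, the autocovariance is
  gamma(k) = sigma^2 * sum_{i=0..q-k} theta_i * theta_{i+k},
and rho(k) = gamma(k) / gamma(0). Sigma^2 cancels.
  numerator   = (1)*(-0.728) + (-0.728)*(0.22) = -0.88816.
  denominator = (1)^2 + (-0.728)^2 + (0.22)^2 = 1.578384.
  rho(1) = -0.88816 / 1.578384 = -0.5627.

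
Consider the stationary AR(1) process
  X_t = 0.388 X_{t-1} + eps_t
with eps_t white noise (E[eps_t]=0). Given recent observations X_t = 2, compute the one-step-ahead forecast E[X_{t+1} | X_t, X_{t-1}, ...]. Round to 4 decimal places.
E[X_{t+1} \mid \mathcal F_t] = 0.7760

For an AR(p) model X_t = c + sum_i phi_i X_{t-i} + eps_t, the
one-step-ahead conditional mean is
  E[X_{t+1} | X_t, ...] = c + sum_i phi_i X_{t+1-i}.
Substitute known values:
  E[X_{t+1} | ...] = (0.388) * (2)
                   = 0.7760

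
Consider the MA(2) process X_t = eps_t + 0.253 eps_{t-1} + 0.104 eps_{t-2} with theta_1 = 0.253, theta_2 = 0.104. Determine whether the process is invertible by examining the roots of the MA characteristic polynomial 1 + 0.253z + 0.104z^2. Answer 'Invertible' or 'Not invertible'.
\text{Invertible}

The MA(q) characteristic polynomial is P(z) = 1 + 0.253z + 0.104z^2.
Invertibility requires all roots to lie outside the unit circle, i.e. |z| > 1 for every root.
Set 1 + (0.253) z + (0.104) z^2 = 0, i.e. a z^2 + b z + c = 0 with a = 0.104, b = 0.253, c = 1.
Discriminant D = b^2 - 4ac = (0.253)^2 - 4*(0.104)*1 = 0.064009 - (0.416) = -0.351991.
D < 0, so the roots are the complex-conjugate pair z = (-b +/- i sqrt(-D)) / (2a) = -1.2163 +/- 2.8523i.
For a conjugate pair |z|^2 = z * conj(z) = (product of roots) = c/a = 1/(0.104) = 9.615385, so |z| = sqrt(9.615385) = 3.1009 for both roots.
Moduli of all roots: 3.1009, 3.1009.
All moduli strictly greater than 1? Yes.
Verdict: Invertible.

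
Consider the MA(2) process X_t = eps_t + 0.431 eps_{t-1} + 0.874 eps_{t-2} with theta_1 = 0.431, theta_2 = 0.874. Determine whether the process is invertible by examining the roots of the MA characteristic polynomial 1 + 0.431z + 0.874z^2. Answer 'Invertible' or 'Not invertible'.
\text{Invertible}

The MA(q) characteristic polynomial is P(z) = 1 + 0.431z + 0.874z^2.
Invertibility requires all roots to lie outside the unit circle, i.e. |z| > 1 for every root.
Set 1 + (0.431) z + (0.874) z^2 = 0, i.e. a z^2 + b z + c = 0 with a = 0.874, b = 0.431, c = 1.
Discriminant D = b^2 - 4ac = (0.431)^2 - 4*(0.874)*1 = 0.185761 - (3.496) = -3.310239.
D < 0, so the roots are the complex-conjugate pair z = (-b +/- i sqrt(-D)) / (2a) = -0.2466 +/- 1.0409i.
For a conjugate pair |z|^2 = z * conj(z) = (product of roots) = c/a = 1/(0.874) = 1.144165, so |z| = sqrt(1.144165) = 1.0697 for both roots.
Moduli of all roots: 1.0697, 1.0697.
All moduli strictly greater than 1? Yes.
Verdict: Invertible.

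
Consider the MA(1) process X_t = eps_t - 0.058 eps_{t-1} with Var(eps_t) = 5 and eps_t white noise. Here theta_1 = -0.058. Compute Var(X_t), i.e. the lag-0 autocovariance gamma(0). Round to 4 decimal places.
\gamma(0) = 5.0168

For an MA(q) process X_t = eps_t + sum_i theta_i eps_{t-i} with
Var(eps_t) = sigma^2, the variance is
  gamma(0) = sigma^2 * (1 + sum_i theta_i^2).
  sum_i theta_i^2 = (-0.058)^2 = 0.003364.
  gamma(0) = 5 * (1 + 0.003364) = 5 * 1.003364 = 5.01682, which rounds to 5.0168.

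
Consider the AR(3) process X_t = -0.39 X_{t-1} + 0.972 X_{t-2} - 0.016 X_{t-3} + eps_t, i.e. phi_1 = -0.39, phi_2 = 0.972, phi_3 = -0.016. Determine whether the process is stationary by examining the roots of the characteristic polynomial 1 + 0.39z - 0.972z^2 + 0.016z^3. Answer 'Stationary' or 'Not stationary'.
\text{Not stationary}

The AR(p) characteristic polynomial is P(z) = 1 + 0.39z - 0.972z^2 + 0.016z^3.
Stationarity requires all roots to lie outside the unit circle, i.e. |z| > 1 for every root.
Degree 3: look for a simple real root z0 first, then factor out (1 - z/z0) and solve the remaining quadratic.
Testing z0 = 1.25: P(1.25) = 1 + (0.39)(1.25) + (-0.972)(1.25)^2 + (0.016)(1.25)^3
  = 1 + (0.4875) + (-1.51875) + (0.03125) = 0.  So z_0 = 1.25 is a root, |z_0| = 1.25.
Divide out the factor (1 - 0.8 z) = (1 - z/z0) (since 1/z0 = 0.8):
  P(z) = (1 - 0.8 z)(1 + (1.19) z + (-0.02) z^2)
  [check: z-coef 1.19 - (0.8) = 0.39; z^2-coef -0.02 - (0.8)(1.19) = -0.972; z^3-coef -(0.8)(-0.02) = 0.016.]
Remaining roots from the quadratic factor 1 + (1.19) z + (-0.02) z^2:
  Set 1 + (1.19) z + (-0.02) z^2 = 0, i.e. a z^2 + b z + c = 0 with a = -0.02, b = 1.19, c = 1.
  Discriminant D = b^2 - 4ac = (1.19)^2 - 4*(-0.02)*1 = 1.4161 - (-0.08) = 1.4961.
  D >= 0, so the roots are real: z = (-b +/- sqrt(D)) / (2a) = (-1.19 +/- 1.223152) / (-0.04).
    z_1 = (-1.19 + 1.223152) / (-0.04) = -0.8288,   |z_1| = 0.8288.
    z_2 = (-1.19 - 1.223152) / (-0.04) = 60.3288,   |z_2| = 60.3288.
Moduli of all roots: 1.2500, 0.8288, 60.3288.
All moduli strictly greater than 1? No.
Verdict: Not stationary.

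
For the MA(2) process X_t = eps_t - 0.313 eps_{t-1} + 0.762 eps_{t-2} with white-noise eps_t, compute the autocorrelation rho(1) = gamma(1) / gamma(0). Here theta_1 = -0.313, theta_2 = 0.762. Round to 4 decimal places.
\rho(1) = -0.3285

For an MA(q) process with theta_0 = 1, the autocovariance is
  gamma(k) = sigma^2 * sum_{i=0..q-k} theta_i * theta_{i+k},
and rho(k) = gamma(k) / gamma(0). Sigma^2 cancels.
  numerator   = (1)*(-0.313) + (-0.313)*(0.762) = -0.551506.
  denominator = (1)^2 + (-0.313)^2 + (0.762)^2 = 1.678613.
  rho(1) = -0.551506 / 1.678613 = -0.3285.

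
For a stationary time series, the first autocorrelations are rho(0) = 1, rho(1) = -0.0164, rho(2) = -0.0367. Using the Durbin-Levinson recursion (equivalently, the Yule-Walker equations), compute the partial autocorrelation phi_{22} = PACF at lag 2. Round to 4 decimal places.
\phi_{22} = -0.0370

The PACF at lag k is phi_{kk}, the last component of the solution
to the Yule-Walker system G_k phi = r_k where
  (G_k)_{ij} = rho(|i - j|), (r_k)_i = rho(i), i,j = 1..k.
Equivalently, Durbin-Levinson gives phi_{kk} iteratively:
  phi_{11} = rho(1)
  phi_{kk} = [rho(k) - sum_{j=1..k-1} phi_{k-1,j} rho(k-j)]
            / [1 - sum_{j=1..k-1} phi_{k-1,j} rho(j)],
  phi_{k,j} = phi_{k-1,j} - phi_{kk} phi_{k-1,k-j},  j = 1..k-1.
Step k = 1:
  phi_11 = rho(1) = -0.0164.
Step k = 2:
  phi_22 = [rho(2) - phi_11 rho(1)] / [1 - phi_11 rho(1)] = [-0.0367 - (-0.0164)(-0.0164)] / [1 - (-0.0164)(-0.0164)]
         = -0.03696896 / 0.99973104 = -0.037.
Therefore phi_{22} = -0.0370.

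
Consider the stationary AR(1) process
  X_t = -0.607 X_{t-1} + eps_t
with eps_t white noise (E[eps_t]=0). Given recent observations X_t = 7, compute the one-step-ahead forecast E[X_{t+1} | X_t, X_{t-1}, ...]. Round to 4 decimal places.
E[X_{t+1} \mid \mathcal F_t] = -4.2490

For an AR(p) model X_t = c + sum_i phi_i X_{t-i} + eps_t, the
one-step-ahead conditional mean is
  E[X_{t+1} | X_t, ...] = c + sum_i phi_i X_{t+1-i}.
Substitute known values:
  E[X_{t+1} | ...] = (-0.607) * (7)
                   = -4.2490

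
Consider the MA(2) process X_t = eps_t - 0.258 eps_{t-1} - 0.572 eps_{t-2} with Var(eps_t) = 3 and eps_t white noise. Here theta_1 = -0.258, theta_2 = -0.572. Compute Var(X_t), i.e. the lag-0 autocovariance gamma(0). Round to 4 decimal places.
\gamma(0) = 4.1812

For an MA(q) process X_t = eps_t + sum_i theta_i eps_{t-i} with
Var(eps_t) = sigma^2, the variance is
  gamma(0) = sigma^2 * (1 + sum_i theta_i^2).
  sum_i theta_i^2 = (-0.258)^2 + (-0.572)^2 = 0.066564 + 0.327184 = 0.393748.
  gamma(0) = 3 * (1 + 0.393748) = 3 * 1.393748 = 4.181244, which rounds to 4.1812.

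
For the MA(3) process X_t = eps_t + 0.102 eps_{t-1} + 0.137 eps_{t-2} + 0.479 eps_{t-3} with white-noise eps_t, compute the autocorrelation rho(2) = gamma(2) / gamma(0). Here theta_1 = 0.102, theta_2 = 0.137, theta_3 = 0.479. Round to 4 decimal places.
\rho(2) = 0.1477

For an MA(q) process with theta_0 = 1, the autocovariance is
  gamma(k) = sigma^2 * sum_{i=0..q-k} theta_i * theta_{i+k},
and rho(k) = gamma(k) / gamma(0). Sigma^2 cancels.
  numerator   = (1)*(0.137) + (0.102)*(0.479) = 0.185858.
  denominator = (1)^2 + (0.102)^2 + (0.137)^2 + (0.479)^2 = 1.258614.
  rho(2) = 0.185858 / 1.258614 = 0.1477.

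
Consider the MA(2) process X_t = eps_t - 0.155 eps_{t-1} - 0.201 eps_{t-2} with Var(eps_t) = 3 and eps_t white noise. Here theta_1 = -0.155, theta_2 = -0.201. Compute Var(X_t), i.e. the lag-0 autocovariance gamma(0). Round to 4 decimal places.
\gamma(0) = 3.1933

For an MA(q) process X_t = eps_t + sum_i theta_i eps_{t-i} with
Var(eps_t) = sigma^2, the variance is
  gamma(0) = sigma^2 * (1 + sum_i theta_i^2).
  sum_i theta_i^2 = (-0.155)^2 + (-0.201)^2 = 0.024025 + 0.040401 = 0.064426.
  gamma(0) = 3 * (1 + 0.064426) = 3 * 1.064426 = 3.193278, which rounds to 3.1933.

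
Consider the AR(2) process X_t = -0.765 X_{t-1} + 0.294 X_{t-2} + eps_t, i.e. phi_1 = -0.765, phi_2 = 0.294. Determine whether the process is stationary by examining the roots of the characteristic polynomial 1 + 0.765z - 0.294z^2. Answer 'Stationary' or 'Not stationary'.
\text{Not stationary}

The AR(p) characteristic polynomial is P(z) = 1 + 0.765z - 0.294z^2.
Stationarity requires all roots to lie outside the unit circle, i.e. |z| > 1 for every root.
Set 1 + (0.765) z + (-0.294) z^2 = 0, i.e. a z^2 + b z + c = 0 with a = -0.294, b = 0.765, c = 1.
Discriminant D = b^2 - 4ac = (0.765)^2 - 4*(-0.294)*1 = 0.585225 - (-1.176) = 1.761225.
D >= 0, so the roots are real: z = (-b +/- sqrt(D)) / (2a) = (-0.765 +/- 1.327112) / (-0.588).
  z_1 = (-0.765 + 1.327112) / (-0.588) = -0.956,   |z_1| = 0.956.
  z_2 = (-0.765 - 1.327112) / (-0.588) = 3.558,   |z_2| = 3.558.
Moduli of all roots: 0.9560, 3.5580.
All moduli strictly greater than 1? No.
Verdict: Not stationary.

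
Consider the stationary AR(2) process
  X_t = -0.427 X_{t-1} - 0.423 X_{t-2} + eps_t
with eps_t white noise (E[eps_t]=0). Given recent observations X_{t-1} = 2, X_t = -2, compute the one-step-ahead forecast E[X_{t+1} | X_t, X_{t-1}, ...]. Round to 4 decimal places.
E[X_{t+1} \mid \mathcal F_t] = 0.0080

For an AR(p) model X_t = c + sum_i phi_i X_{t-i} + eps_t, the
one-step-ahead conditional mean is
  E[X_{t+1} | X_t, ...] = c + sum_i phi_i X_{t+1-i}.
Substitute known values:
  E[X_{t+1} | ...] = (-0.427) * (-2) + (-0.423) * (2)
                   = 0.0080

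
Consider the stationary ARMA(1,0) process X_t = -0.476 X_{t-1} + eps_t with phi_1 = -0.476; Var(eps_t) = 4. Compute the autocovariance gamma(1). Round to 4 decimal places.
\gamma(1) = -2.4618

Multiply the model equation by X_{t-k} and take expectations. With theta_0 = psi_0 = 1 and psi_j the MA(infinity) weights, this gives
  gamma(k) - sum_i phi_i gamma(k-i) = c_k,
  c_k = sigma^2 * sum_{j=k..q} theta_j psi_{j-k}   (c_k = 0 for k > q),
using gamma(-m) = gamma(m).
Pure AR (q = 0): c_0 = sigma^2 = 4, c_k = 0 for k >= 1.
Equations for k = 0 and k = 1 (AR order 1):
  gamma(0) = phi_1 gamma(1) + c_0
  gamma(1) = phi_1 gamma(0) + c_1
Substituting the second into the first: gamma(0) (1 - phi_1^2) = c_0 + phi_1 c_1, so
  gamma(0) = c_0 / (1 - phi_1^2) = 4 / (1 - (-0.476)^2) = 4 / 0.773424 = 5.171807.
  gamma(1) = phi_1 gamma(0) = (-0.476)(5.171807) = -2.46178.
Therefore gamma(1) = -2.4618 (to 4 decimal places).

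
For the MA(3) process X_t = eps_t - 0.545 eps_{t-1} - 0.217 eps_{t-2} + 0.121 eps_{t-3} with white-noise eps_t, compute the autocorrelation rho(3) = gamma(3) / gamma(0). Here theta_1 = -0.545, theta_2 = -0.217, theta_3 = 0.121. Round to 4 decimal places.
\rho(3) = 0.0891

For an MA(q) process with theta_0 = 1, the autocovariance is
  gamma(k) = sigma^2 * sum_{i=0..q-k} theta_i * theta_{i+k},
and rho(k) = gamma(k) / gamma(0). Sigma^2 cancels.
  numerator   = (1)*(0.121) = 0.121.
  denominator = (1)^2 + (-0.545)^2 + (-0.217)^2 + (0.121)^2 = 1.358755.
  rho(3) = 0.121 / 1.358755 = 0.0891.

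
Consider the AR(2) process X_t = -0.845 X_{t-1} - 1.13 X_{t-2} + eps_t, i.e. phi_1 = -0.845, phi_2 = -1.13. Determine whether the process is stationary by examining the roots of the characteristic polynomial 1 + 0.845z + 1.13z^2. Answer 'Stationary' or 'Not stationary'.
\text{Not stationary}

The AR(p) characteristic polynomial is P(z) = 1 + 0.845z + 1.13z^2.
Stationarity requires all roots to lie outside the unit circle, i.e. |z| > 1 for every root.
Set 1 + (0.845) z + (1.13) z^2 = 0, i.e. a z^2 + b z + c = 0 with a = 1.13, b = 0.845, c = 1.
Discriminant D = b^2 - 4ac = (0.845)^2 - 4*(1.13)*1 = 0.714025 - (4.52) = -3.805975.
D < 0, so the roots are the complex-conjugate pair z = (-b +/- i sqrt(-D)) / (2a) = -0.3739 +/- 0.8632i.
For a conjugate pair |z|^2 = z * conj(z) = (product of roots) = c/a = 1/(1.13) = 0.884956, so |z| = sqrt(0.884956) = 0.9407 for both roots.
Moduli of all roots: 0.9407, 0.9407.
All moduli strictly greater than 1? No.
Verdict: Not stationary.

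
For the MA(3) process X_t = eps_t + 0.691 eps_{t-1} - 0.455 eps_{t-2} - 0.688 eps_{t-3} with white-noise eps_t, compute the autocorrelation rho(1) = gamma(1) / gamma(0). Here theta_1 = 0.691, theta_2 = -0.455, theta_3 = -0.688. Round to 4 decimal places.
\rho(1) = 0.3196

For an MA(q) process with theta_0 = 1, the autocovariance is
  gamma(k) = sigma^2 * sum_{i=0..q-k} theta_i * theta_{i+k},
and rho(k) = gamma(k) / gamma(0). Sigma^2 cancels.
  numerator   = (1)*(0.691) + (0.691)*(-0.455) + (-0.455)*(-0.688) = 0.689635.
  denominator = (1)^2 + (0.691)^2 + (-0.455)^2 + (-0.688)^2 = 2.15785.
  rho(1) = 0.689635 / 2.15785 = 0.3196.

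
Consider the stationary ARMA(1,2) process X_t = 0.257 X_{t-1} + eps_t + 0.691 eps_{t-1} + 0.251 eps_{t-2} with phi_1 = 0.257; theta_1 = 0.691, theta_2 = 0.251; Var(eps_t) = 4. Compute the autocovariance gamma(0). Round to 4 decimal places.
\gamma(0) = 8.6427

Multiply the model equation by X_{t-k} and take expectations. With theta_0 = psi_0 = 1 and psi_j the MA(infinity) weights, this gives
  gamma(k) - sum_i phi_i gamma(k-i) = c_k,
  c_k = sigma^2 * sum_{j=k..q} theta_j psi_{j-k}   (c_k = 0 for k > q),
using gamma(-m) = gamma(m).
psi-weights needed (psi_j = theta_j + sum_i phi_i psi_{j-i}):
  psi_1 = theta_1 + phi_1 = 0.691 + (0.257) = 0.948
  psi_2 = theta_2 + phi_1 psi_1 = 0.251 + (0.257)(0.948) = 0.494636
Right-hand sides:
  c_0 = sigma^2 (1 + theta_1 psi_1 + theta_2 psi_2) = 4 * (1 + (0.691)(0.948) + (0.251)(0.494636)) = 4 * 1.779222 = 7.116887
  c_1 = sigma^2 (theta_1 + theta_2 psi_1) = 4 * (0.691 + (0.251)(0.948)) = 3.715792
  c_2 = sigma^2 theta_2 = 4 * (0.251) = 1.004
Equations for k = 0 and k = 1 (AR order 1):
  gamma(0) = phi_1 gamma(1) + c_0
  gamma(1) = phi_1 gamma(0) + c_1
Substituting the second into the first: gamma(0) (1 - phi_1^2) = c_0 + phi_1 c_1, so
  gamma(0) = (c_0 + phi_1 c_1) / (1 - phi_1^2) = (7.116887 + (0.257)(3.715792)) / (1 - (0.257)^2) = 8.071845 / 0.933951 = 8.642686.
Therefore gamma(0) = 8.6427 (to 4 decimal places).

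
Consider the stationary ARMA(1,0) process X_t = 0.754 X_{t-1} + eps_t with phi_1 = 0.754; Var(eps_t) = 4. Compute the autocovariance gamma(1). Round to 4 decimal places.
\gamma(1) = 6.9898

Multiply the model equation by X_{t-k} and take expectations. With theta_0 = psi_0 = 1 and psi_j the MA(infinity) weights, this gives
  gamma(k) - sum_i phi_i gamma(k-i) = c_k,
  c_k = sigma^2 * sum_{j=k..q} theta_j psi_{j-k}   (c_k = 0 for k > q),
using gamma(-m) = gamma(m).
Pure AR (q = 0): c_0 = sigma^2 = 4, c_k = 0 for k >= 1.
Equations for k = 0 and k = 1 (AR order 1):
  gamma(0) = phi_1 gamma(1) + c_0
  gamma(1) = phi_1 gamma(0) + c_1
Substituting the second into the first: gamma(0) (1 - phi_1^2) = c_0 + phi_1 c_1, so
  gamma(0) = c_0 / (1 - phi_1^2) = 4 / (1 - (0.754)^2) = 4 / 0.431484 = 9.270332.
  gamma(1) = phi_1 gamma(0) = (0.754)(9.270332) = 6.98983.
Therefore gamma(1) = 6.9898 (to 4 decimal places).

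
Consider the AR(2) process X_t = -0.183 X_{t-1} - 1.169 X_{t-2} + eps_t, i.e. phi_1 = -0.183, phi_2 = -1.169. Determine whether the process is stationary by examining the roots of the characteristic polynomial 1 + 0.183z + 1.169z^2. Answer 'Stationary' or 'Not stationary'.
\text{Not stationary}

The AR(p) characteristic polynomial is P(z) = 1 + 0.183z + 1.169z^2.
Stationarity requires all roots to lie outside the unit circle, i.e. |z| > 1 for every root.
Set 1 + (0.183) z + (1.169) z^2 = 0, i.e. a z^2 + b z + c = 0 with a = 1.169, b = 0.183, c = 1.
Discriminant D = b^2 - 4ac = (0.183)^2 - 4*(1.169)*1 = 0.033489 - (4.676) = -4.642511.
D < 0, so the roots are the complex-conjugate pair z = (-b +/- i sqrt(-D)) / (2a) = -0.0783 +/- 0.9216i.
For a conjugate pair |z|^2 = z * conj(z) = (product of roots) = c/a = 1/(1.169) = 0.855432, so |z| = sqrt(0.855432) = 0.9249 for both roots.
Moduli of all roots: 0.9249, 0.9249.
All moduli strictly greater than 1? No.
Verdict: Not stationary.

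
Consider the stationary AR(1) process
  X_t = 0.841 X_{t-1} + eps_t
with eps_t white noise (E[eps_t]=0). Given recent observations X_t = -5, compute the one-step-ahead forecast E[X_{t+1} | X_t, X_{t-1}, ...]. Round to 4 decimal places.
E[X_{t+1} \mid \mathcal F_t] = -4.2050

For an AR(p) model X_t = c + sum_i phi_i X_{t-i} + eps_t, the
one-step-ahead conditional mean is
  E[X_{t+1} | X_t, ...] = c + sum_i phi_i X_{t+1-i}.
Substitute known values:
  E[X_{t+1} | ...] = (0.841) * (-5)
                   = -4.2050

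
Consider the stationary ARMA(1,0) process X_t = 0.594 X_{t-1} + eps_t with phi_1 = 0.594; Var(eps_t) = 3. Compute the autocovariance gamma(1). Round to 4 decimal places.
\gamma(1) = 2.7536

Multiply the model equation by X_{t-k} and take expectations. With theta_0 = psi_0 = 1 and psi_j the MA(infinity) weights, this gives
  gamma(k) - sum_i phi_i gamma(k-i) = c_k,
  c_k = sigma^2 * sum_{j=k..q} theta_j psi_{j-k}   (c_k = 0 for k > q),
using gamma(-m) = gamma(m).
Pure AR (q = 0): c_0 = sigma^2 = 3, c_k = 0 for k >= 1.
Equations for k = 0 and k = 1 (AR order 1):
  gamma(0) = phi_1 gamma(1) + c_0
  gamma(1) = phi_1 gamma(0) + c_1
Substituting the second into the first: gamma(0) (1 - phi_1^2) = c_0 + phi_1 c_1, so
  gamma(0) = c_0 / (1 - phi_1^2) = 3 / (1 - (0.594)^2) = 3 / 0.647164 = 4.63561.
  gamma(1) = phi_1 gamma(0) = (0.594)(4.63561) = 2.753552.
Therefore gamma(1) = 2.7536 (to 4 decimal places).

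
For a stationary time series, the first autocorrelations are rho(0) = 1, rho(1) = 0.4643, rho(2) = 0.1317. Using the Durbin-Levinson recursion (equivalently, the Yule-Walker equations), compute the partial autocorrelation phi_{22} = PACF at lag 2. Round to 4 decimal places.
\phi_{22} = -0.1069

The PACF at lag k is phi_{kk}, the last component of the solution
to the Yule-Walker system G_k phi = r_k where
  (G_k)_{ij} = rho(|i - j|), (r_k)_i = rho(i), i,j = 1..k.
Equivalently, Durbin-Levinson gives phi_{kk} iteratively:
  phi_{11} = rho(1)
  phi_{kk} = [rho(k) - sum_{j=1..k-1} phi_{k-1,j} rho(k-j)]
            / [1 - sum_{j=1..k-1} phi_{k-1,j} rho(j)],
  phi_{k,j} = phi_{k-1,j} - phi_{kk} phi_{k-1,k-j},  j = 1..k-1.
Step k = 1:
  phi_11 = rho(1) = 0.4643.
Step k = 2:
  phi_22 = [rho(2) - phi_11 rho(1)] / [1 - phi_11 rho(1)] = [0.1317 - (0.4643)(0.4643)] / [1 - (0.4643)(0.4643)]
         = -0.08387449 / 0.78442551 = -0.1069.
Therefore phi_{22} = -0.1069.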